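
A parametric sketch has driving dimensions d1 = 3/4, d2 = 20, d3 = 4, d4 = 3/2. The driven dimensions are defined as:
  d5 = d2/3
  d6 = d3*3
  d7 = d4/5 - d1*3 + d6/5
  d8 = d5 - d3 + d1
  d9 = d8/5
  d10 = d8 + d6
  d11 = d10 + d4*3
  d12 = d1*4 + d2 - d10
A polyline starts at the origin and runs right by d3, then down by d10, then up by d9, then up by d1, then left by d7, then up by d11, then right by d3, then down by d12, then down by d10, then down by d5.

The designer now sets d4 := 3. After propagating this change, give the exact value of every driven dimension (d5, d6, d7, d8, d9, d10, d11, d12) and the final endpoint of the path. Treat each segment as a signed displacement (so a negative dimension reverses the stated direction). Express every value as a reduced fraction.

d5 = 20/3
d6 = 12
d7 = 3/4
d8 = 41/12
d9 = 41/60
d10 = 185/12
d11 = 293/12
d12 = 91/12
endpoint = (29/4, -577/30)

Apply edit: d4 := 3
  d5 = d2/3 = 20/3
  d6 = d3*3 = 12
  d7 = d4/5 - d1*3 + d6/5 = 3/4
  d8 = d5 - d3 + d1 = 41/12
  d9 = d8/5 = 41/60
  d10 = d8 + d6 = 185/12
  d11 = d10 + d4*3 = 293/12
  d12 = d1*4 + d2 - d10 = 91/12
Walk from origin (0, 0):
  seg 1: right by d3 = 4 → (4, 0)
  seg 2: down by d10 = 185/12 → (4, -185/12)
  seg 3: up by d9 = 41/60 → (4, -221/15)
  seg 4: up by d1 = 3/4 → (4, -839/60)
  seg 5: left by d7 = 3/4 → (13/4, -839/60)
  seg 6: up by d11 = 293/12 → (13/4, 313/30)
  seg 7: right by d3 = 4 → (29/4, 313/30)
  seg 8: down by d12 = 91/12 → (29/4, 57/20)
  seg 9: down by d10 = 185/12 → (29/4, -377/30)
  seg 10: down by d5 = 20/3 → (29/4, -577/30)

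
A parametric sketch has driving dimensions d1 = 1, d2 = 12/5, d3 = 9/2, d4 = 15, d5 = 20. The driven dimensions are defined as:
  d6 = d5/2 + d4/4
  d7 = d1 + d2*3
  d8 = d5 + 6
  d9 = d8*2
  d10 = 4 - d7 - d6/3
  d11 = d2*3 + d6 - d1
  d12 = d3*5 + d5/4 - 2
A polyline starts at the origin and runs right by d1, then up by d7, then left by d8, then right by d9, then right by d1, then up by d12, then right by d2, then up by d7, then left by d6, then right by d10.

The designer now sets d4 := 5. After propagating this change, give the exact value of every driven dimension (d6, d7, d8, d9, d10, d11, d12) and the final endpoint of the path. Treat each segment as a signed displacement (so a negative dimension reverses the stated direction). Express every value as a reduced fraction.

d6 = 45/4
d7 = 41/5
d8 = 26
d9 = 52
d10 = -159/20
d11 = 349/20
d12 = 51/2
endpoint = (56/5, 419/10)

Apply edit: d4 := 5
  d6 = d5/2 + d4/4 = 45/4
  d7 = d1 + d2*3 = 41/5
  d8 = d5 + 6 = 26
  d9 = d8*2 = 52
  d10 = 4 - d7 - d6/3 = -159/20
  d11 = d2*3 + d6 - d1 = 349/20
  d12 = d3*5 + d5/4 - 2 = 51/2
Walk from origin (0, 0):
  seg 1: right by d1 = 1 → (1, 0)
  seg 2: up by d7 = 41/5 → (1, 41/5)
  seg 3: left by d8 = 26 → (-25, 41/5)
  seg 4: right by d9 = 52 → (27, 41/5)
  seg 5: right by d1 = 1 → (28, 41/5)
  seg 6: up by d12 = 51/2 → (28, 337/10)
  seg 7: right by d2 = 12/5 → (152/5, 337/10)
  seg 8: up by d7 = 41/5 → (152/5, 419/10)
  seg 9: left by d6 = 45/4 → (383/20, 419/10)
  seg 10: right by d10 = -159/20 → (56/5, 419/10)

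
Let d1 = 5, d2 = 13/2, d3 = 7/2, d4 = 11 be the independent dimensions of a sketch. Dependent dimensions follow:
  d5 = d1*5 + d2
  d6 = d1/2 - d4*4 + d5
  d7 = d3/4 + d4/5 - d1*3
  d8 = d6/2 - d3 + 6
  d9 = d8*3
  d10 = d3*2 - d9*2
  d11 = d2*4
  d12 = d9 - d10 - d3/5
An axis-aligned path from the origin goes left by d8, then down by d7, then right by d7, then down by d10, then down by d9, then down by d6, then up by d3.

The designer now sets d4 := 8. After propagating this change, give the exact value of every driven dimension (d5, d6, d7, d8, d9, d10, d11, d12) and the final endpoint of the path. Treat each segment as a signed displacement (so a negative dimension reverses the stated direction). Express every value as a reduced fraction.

d5 = 63/2
d6 = 2
d7 = -501/40
d8 = 7/2
d9 = 21/2
d10 = -14
d11 = 26
d12 = 119/5
endpoint = (-641/40, 701/40)

Apply edit: d4 := 8
  d5 = d1*5 + d2 = 63/2
  d6 = d1/2 - d4*4 + d5 = 2
  d7 = d3/4 + d4/5 - d1*3 = -501/40
  d8 = d6/2 - d3 + 6 = 7/2
  d9 = d8*3 = 21/2
  d10 = d3*2 - d9*2 = -14
  d11 = d2*4 = 26
  d12 = d9 - d10 - d3/5 = 119/5
Walk from origin (0, 0):
  seg 1: left by d8 = 7/2 → (-7/2, 0)
  seg 2: down by d7 = -501/40 → (-7/2, 501/40)
  seg 3: right by d7 = -501/40 → (-641/40, 501/40)
  seg 4: down by d10 = -14 → (-641/40, 1061/40)
  seg 5: down by d9 = 21/2 → (-641/40, 641/40)
  seg 6: down by d6 = 2 → (-641/40, 561/40)
  seg 7: up by d3 = 7/2 → (-641/40, 701/40)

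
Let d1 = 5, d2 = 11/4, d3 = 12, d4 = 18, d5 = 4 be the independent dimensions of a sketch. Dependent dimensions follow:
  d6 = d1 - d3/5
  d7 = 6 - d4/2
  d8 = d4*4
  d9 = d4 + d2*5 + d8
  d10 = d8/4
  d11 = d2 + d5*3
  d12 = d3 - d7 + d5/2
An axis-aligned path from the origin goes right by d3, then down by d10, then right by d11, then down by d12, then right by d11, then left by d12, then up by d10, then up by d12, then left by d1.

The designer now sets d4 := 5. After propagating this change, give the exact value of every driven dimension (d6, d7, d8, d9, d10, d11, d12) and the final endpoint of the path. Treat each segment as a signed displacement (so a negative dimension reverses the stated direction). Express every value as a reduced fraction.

Apply edit: d4 := 5
  d6 = d1 - d3/5 = 13/5
  d7 = 6 - d4/2 = 7/2
  d8 = d4*4 = 20
  d9 = d4 + d2*5 + d8 = 155/4
  d10 = d8/4 = 5
  d11 = d2 + d5*3 = 59/4
  d12 = d3 - d7 + d5/2 = 21/2
Walk from origin (0, 0):
  seg 1: right by d3 = 12 → (12, 0)
  seg 2: down by d10 = 5 → (12, -5)
  seg 3: right by d11 = 59/4 → (107/4, -5)
  seg 4: down by d12 = 21/2 → (107/4, -31/2)
  seg 5: right by d11 = 59/4 → (83/2, -31/2)
  seg 6: left by d12 = 21/2 → (31, -31/2)
  seg 7: up by d10 = 5 → (31, -21/2)
  seg 8: up by d12 = 21/2 → (31, 0)
  seg 9: left by d1 = 5 → (26, 0)

d6 = 13/5
d7 = 7/2
d8 = 20
d9 = 155/4
d10 = 5
d11 = 59/4
d12 = 21/2
endpoint = (26, 0)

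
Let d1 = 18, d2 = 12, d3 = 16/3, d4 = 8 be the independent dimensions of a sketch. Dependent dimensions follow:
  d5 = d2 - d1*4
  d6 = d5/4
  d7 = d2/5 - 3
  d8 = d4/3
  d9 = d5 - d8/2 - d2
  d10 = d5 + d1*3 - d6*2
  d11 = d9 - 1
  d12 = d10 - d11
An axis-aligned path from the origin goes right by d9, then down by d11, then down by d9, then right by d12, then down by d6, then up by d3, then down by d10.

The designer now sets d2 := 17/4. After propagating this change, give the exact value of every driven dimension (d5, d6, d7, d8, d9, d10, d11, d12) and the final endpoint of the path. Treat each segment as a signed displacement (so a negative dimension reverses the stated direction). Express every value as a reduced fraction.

Apply edit: d2 := 17/4
  d5 = d2 - d1*4 = -271/4
  d6 = d5/4 = -271/16
  d7 = d2/5 - 3 = -43/20
  d8 = d4/3 = 8/3
  d9 = d5 - d8/2 - d2 = -220/3
  d10 = d5 + d1*3 - d6*2 = 161/8
  d11 = d9 - 1 = -223/3
  d12 = d10 - d11 = 2267/24
Walk from origin (0, 0):
  seg 1: right by d9 = -220/3 → (-220/3, 0)
  seg 2: down by d11 = -223/3 → (-220/3, 223/3)
  seg 3: down by d9 = -220/3 → (-220/3, 443/3)
  seg 4: right by d12 = 2267/24 → (169/8, 443/3)
  seg 5: down by d6 = -271/16 → (169/8, 7901/48)
  seg 6: up by d3 = 16/3 → (169/8, 2719/16)
  seg 7: down by d10 = 161/8 → (169/8, 2397/16)

d5 = -271/4
d6 = -271/16
d7 = -43/20
d8 = 8/3
d9 = -220/3
d10 = 161/8
d11 = -223/3
d12 = 2267/24
endpoint = (169/8, 2397/16)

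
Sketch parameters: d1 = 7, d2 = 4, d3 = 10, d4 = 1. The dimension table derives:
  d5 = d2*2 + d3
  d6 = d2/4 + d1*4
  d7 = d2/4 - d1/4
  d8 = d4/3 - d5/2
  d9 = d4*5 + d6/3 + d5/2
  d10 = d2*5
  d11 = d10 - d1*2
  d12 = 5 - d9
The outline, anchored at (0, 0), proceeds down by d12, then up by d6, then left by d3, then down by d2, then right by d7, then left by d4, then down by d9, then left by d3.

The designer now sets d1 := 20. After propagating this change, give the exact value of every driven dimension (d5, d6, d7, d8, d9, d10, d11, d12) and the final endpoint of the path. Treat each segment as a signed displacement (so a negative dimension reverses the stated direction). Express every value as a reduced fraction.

d5 = 18
d6 = 81
d7 = -4
d8 = -26/3
d9 = 41
d10 = 20
d11 = -20
d12 = -36
endpoint = (-25, 72)

Apply edit: d1 := 20
  d5 = d2*2 + d3 = 18
  d6 = d2/4 + d1*4 = 81
  d7 = d2/4 - d1/4 = -4
  d8 = d4/3 - d5/2 = -26/3
  d9 = d4*5 + d6/3 + d5/2 = 41
  d10 = d2*5 = 20
  d11 = d10 - d1*2 = -20
  d12 = 5 - d9 = -36
Walk from origin (0, 0):
  seg 1: down by d12 = -36 → (0, 36)
  seg 2: up by d6 = 81 → (0, 117)
  seg 3: left by d3 = 10 → (-10, 117)
  seg 4: down by d2 = 4 → (-10, 113)
  seg 5: right by d7 = -4 → (-14, 113)
  seg 6: left by d4 = 1 → (-15, 113)
  seg 7: down by d9 = 41 → (-15, 72)
  seg 8: left by d3 = 10 → (-25, 72)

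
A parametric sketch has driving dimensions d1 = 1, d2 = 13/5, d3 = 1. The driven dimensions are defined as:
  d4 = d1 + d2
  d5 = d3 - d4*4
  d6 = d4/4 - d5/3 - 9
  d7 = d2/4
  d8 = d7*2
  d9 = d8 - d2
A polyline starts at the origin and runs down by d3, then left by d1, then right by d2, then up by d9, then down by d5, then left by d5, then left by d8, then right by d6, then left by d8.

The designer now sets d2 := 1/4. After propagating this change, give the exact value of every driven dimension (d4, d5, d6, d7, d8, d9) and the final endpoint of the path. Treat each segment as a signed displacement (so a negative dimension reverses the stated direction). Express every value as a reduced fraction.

Apply edit: d2 := 1/4
  d4 = d1 + d2 = 5/4
  d5 = d3 - d4*4 = -4
  d6 = d4/4 - d5/3 - 9 = -353/48
  d7 = d2/4 = 1/16
  d8 = d7*2 = 1/8
  d9 = d8 - d2 = -1/8
Walk from origin (0, 0):
  seg 1: down by d3 = 1 → (0, -1)
  seg 2: left by d1 = 1 → (-1, -1)
  seg 3: right by d2 = 1/4 → (-3/4, -1)
  seg 4: up by d9 = -1/8 → (-3/4, -9/8)
  seg 5: down by d5 = -4 → (-3/4, 23/8)
  seg 6: left by d5 = -4 → (13/4, 23/8)
  seg 7: left by d8 = 1/8 → (25/8, 23/8)
  seg 8: right by d6 = -353/48 → (-203/48, 23/8)
  seg 9: left by d8 = 1/8 → (-209/48, 23/8)

d4 = 5/4
d5 = -4
d6 = -353/48
d7 = 1/16
d8 = 1/8
d9 = -1/8
endpoint = (-209/48, 23/8)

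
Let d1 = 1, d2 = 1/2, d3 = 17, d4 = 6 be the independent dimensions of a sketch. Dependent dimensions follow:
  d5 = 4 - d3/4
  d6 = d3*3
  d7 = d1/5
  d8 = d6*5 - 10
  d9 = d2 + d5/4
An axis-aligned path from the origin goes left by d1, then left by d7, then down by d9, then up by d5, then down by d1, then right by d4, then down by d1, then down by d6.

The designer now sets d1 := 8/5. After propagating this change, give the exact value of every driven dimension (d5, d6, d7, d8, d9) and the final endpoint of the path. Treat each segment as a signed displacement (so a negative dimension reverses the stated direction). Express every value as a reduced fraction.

Apply edit: d1 := 8/5
  d5 = 4 - d3/4 = -1/4
  d6 = d3*3 = 51
  d7 = d1/5 = 8/25
  d8 = d6*5 - 10 = 245
  d9 = d2 + d5/4 = 7/16
Walk from origin (0, 0):
  seg 1: left by d1 = 8/5 → (-8/5, 0)
  seg 2: left by d7 = 8/25 → (-48/25, 0)
  seg 3: down by d9 = 7/16 → (-48/25, -7/16)
  seg 4: up by d5 = -1/4 → (-48/25, -11/16)
  seg 5: down by d1 = 8/5 → (-48/25, -183/80)
  seg 6: right by d4 = 6 → (102/25, -183/80)
  seg 7: down by d1 = 8/5 → (102/25, -311/80)
  seg 8: down by d6 = 51 → (102/25, -4391/80)

d5 = -1/4
d6 = 51
d7 = 8/25
d8 = 245
d9 = 7/16
endpoint = (102/25, -4391/80)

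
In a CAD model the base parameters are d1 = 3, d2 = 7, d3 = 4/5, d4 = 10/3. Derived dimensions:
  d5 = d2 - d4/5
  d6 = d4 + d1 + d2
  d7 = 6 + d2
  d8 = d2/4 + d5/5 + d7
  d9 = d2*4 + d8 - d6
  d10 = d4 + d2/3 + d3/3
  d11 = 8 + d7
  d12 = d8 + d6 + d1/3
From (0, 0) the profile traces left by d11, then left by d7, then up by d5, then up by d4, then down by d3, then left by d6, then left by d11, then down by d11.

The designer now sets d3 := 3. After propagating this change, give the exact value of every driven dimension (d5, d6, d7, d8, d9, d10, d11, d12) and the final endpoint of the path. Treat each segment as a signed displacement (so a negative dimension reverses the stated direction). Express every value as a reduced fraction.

Apply edit: d3 := 3
  d5 = d2 - d4/5 = 19/3
  d6 = d4 + d1 + d2 = 40/3
  d7 = 6 + d2 = 13
  d8 = d2/4 + d5/5 + d7 = 961/60
  d9 = d2*4 + d8 - d6 = 1841/60
  d10 = d4 + d2/3 + d3/3 = 20/3
  d11 = 8 + d7 = 21
  d12 = d8 + d6 + d1/3 = 607/20
Walk from origin (0, 0):
  seg 1: left by d11 = 21 → (-21, 0)
  seg 2: left by d7 = 13 → (-34, 0)
  seg 3: up by d5 = 19/3 → (-34, 19/3)
  seg 4: up by d4 = 10/3 → (-34, 29/3)
  seg 5: down by d3 = 3 → (-34, 20/3)
  seg 6: left by d6 = 40/3 → (-142/3, 20/3)
  seg 7: left by d11 = 21 → (-205/3, 20/3)
  seg 8: down by d11 = 21 → (-205/3, -43/3)

d5 = 19/3
d6 = 40/3
d7 = 13
d8 = 961/60
d9 = 1841/60
d10 = 20/3
d11 = 21
d12 = 607/20
endpoint = (-205/3, -43/3)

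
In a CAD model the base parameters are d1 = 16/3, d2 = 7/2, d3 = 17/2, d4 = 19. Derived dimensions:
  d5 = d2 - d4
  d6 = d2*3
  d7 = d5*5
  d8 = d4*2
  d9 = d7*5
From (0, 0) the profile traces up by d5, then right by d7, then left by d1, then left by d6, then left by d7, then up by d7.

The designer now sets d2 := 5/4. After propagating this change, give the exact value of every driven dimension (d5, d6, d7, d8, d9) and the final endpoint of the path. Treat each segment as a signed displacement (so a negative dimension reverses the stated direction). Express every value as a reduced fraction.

d5 = -71/4
d6 = 15/4
d7 = -355/4
d8 = 38
d9 = -1775/4
endpoint = (-109/12, -213/2)

Apply edit: d2 := 5/4
  d5 = d2 - d4 = -71/4
  d6 = d2*3 = 15/4
  d7 = d5*5 = -355/4
  d8 = d4*2 = 38
  d9 = d7*5 = -1775/4
Walk from origin (0, 0):
  seg 1: up by d5 = -71/4 → (0, -71/4)
  seg 2: right by d7 = -355/4 → (-355/4, -71/4)
  seg 3: left by d1 = 16/3 → (-1129/12, -71/4)
  seg 4: left by d6 = 15/4 → (-587/6, -71/4)
  seg 5: left by d7 = -355/4 → (-109/12, -71/4)
  seg 6: up by d7 = -355/4 → (-109/12, -213/2)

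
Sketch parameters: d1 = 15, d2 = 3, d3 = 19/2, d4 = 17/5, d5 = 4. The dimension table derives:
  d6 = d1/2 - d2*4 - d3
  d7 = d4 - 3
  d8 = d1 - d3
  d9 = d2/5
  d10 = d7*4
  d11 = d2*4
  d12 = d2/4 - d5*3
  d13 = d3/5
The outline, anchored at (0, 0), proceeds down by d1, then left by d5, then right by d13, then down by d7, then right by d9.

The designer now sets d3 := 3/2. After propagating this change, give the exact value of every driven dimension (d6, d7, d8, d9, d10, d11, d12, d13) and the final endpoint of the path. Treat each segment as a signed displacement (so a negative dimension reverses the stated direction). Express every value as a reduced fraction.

d6 = -6
d7 = 2/5
d8 = 27/2
d9 = 3/5
d10 = 8/5
d11 = 12
d12 = -45/4
d13 = 3/10
endpoint = (-31/10, -77/5)

Apply edit: d3 := 3/2
  d6 = d1/2 - d2*4 - d3 = -6
  d7 = d4 - 3 = 2/5
  d8 = d1 - d3 = 27/2
  d9 = d2/5 = 3/5
  d10 = d7*4 = 8/5
  d11 = d2*4 = 12
  d12 = d2/4 - d5*3 = -45/4
  d13 = d3/5 = 3/10
Walk from origin (0, 0):
  seg 1: down by d1 = 15 → (0, -15)
  seg 2: left by d5 = 4 → (-4, -15)
  seg 3: right by d13 = 3/10 → (-37/10, -15)
  seg 4: down by d7 = 2/5 → (-37/10, -77/5)
  seg 5: right by d9 = 3/5 → (-31/10, -77/5)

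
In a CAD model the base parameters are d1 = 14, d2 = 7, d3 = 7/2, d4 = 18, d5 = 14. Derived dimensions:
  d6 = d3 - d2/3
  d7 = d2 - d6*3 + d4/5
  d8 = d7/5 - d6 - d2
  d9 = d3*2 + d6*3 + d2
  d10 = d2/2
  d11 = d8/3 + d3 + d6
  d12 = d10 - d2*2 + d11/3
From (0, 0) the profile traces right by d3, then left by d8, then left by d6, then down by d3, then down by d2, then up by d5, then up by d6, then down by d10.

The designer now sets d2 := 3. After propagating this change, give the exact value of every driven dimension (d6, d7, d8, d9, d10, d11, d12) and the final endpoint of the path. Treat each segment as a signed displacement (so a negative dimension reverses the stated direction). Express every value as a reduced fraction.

d6 = 5/2
d7 = -9/10
d8 = -142/25
d9 = 35/2
d10 = 3/2
d11 = 308/75
d12 = -1409/450
endpoint = (167/25, 17/2)

Apply edit: d2 := 3
  d6 = d3 - d2/3 = 5/2
  d7 = d2 - d6*3 + d4/5 = -9/10
  d8 = d7/5 - d6 - d2 = -142/25
  d9 = d3*2 + d6*3 + d2 = 35/2
  d10 = d2/2 = 3/2
  d11 = d8/3 + d3 + d6 = 308/75
  d12 = d10 - d2*2 + d11/3 = -1409/450
Walk from origin (0, 0):
  seg 1: right by d3 = 7/2 → (7/2, 0)
  seg 2: left by d8 = -142/25 → (459/50, 0)
  seg 3: left by d6 = 5/2 → (167/25, 0)
  seg 4: down by d3 = 7/2 → (167/25, -7/2)
  seg 5: down by d2 = 3 → (167/25, -13/2)
  seg 6: up by d5 = 14 → (167/25, 15/2)
  seg 7: up by d6 = 5/2 → (167/25, 10)
  seg 8: down by d10 = 3/2 → (167/25, 17/2)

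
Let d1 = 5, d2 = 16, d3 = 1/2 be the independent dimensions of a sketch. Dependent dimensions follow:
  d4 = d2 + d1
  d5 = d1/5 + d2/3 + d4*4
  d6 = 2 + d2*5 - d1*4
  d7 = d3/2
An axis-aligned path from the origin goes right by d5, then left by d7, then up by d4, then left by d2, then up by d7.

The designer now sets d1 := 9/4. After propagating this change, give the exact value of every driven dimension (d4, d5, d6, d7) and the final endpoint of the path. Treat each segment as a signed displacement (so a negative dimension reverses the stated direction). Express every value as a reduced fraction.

d4 = 73/4
d5 = 4727/60
d6 = 73
d7 = 1/4
endpoint = (938/15, 37/2)

Apply edit: d1 := 9/4
  d4 = d2 + d1 = 73/4
  d5 = d1/5 + d2/3 + d4*4 = 4727/60
  d6 = 2 + d2*5 - d1*4 = 73
  d7 = d3/2 = 1/4
Walk from origin (0, 0):
  seg 1: right by d5 = 4727/60 → (4727/60, 0)
  seg 2: left by d7 = 1/4 → (1178/15, 0)
  seg 3: up by d4 = 73/4 → (1178/15, 73/4)
  seg 4: left by d2 = 16 → (938/15, 73/4)
  seg 5: up by d7 = 1/4 → (938/15, 37/2)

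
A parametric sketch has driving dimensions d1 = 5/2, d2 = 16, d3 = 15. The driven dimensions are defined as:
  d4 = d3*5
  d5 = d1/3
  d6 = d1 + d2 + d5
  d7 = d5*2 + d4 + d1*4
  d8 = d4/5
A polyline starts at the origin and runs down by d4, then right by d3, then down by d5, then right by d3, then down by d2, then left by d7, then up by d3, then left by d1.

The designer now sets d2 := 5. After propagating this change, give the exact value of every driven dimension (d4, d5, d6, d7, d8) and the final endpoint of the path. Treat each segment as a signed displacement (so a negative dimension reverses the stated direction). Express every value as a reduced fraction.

Apply edit: d2 := 5
  d4 = d3*5 = 75
  d5 = d1/3 = 5/6
  d6 = d1 + d2 + d5 = 25/3
  d7 = d5*2 + d4 + d1*4 = 260/3
  d8 = d4/5 = 15
Walk from origin (0, 0):
  seg 1: down by d4 = 75 → (0, -75)
  seg 2: right by d3 = 15 → (15, -75)
  seg 3: down by d5 = 5/6 → (15, -455/6)
  seg 4: right by d3 = 15 → (30, -455/6)
  seg 5: down by d2 = 5 → (30, -485/6)
  seg 6: left by d7 = 260/3 → (-170/3, -485/6)
  seg 7: up by d3 = 15 → (-170/3, -395/6)
  seg 8: left by d1 = 5/2 → (-355/6, -395/6)

d4 = 75
d5 = 5/6
d6 = 25/3
d7 = 260/3
d8 = 15
endpoint = (-355/6, -395/6)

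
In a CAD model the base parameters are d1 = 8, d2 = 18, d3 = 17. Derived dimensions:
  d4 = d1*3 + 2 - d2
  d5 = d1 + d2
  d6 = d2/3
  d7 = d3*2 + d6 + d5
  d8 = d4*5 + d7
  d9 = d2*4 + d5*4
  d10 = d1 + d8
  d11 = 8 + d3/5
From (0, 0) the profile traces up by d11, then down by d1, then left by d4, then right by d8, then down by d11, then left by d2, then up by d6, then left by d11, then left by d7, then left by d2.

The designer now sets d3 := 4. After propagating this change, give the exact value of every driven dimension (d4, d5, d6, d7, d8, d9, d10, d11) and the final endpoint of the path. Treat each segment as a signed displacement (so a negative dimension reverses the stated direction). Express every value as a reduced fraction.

Apply edit: d3 := 4
  d4 = d1*3 + 2 - d2 = 8
  d5 = d1 + d2 = 26
  d6 = d2/3 = 6
  d7 = d3*2 + d6 + d5 = 40
  d8 = d4*5 + d7 = 80
  d9 = d2*4 + d5*4 = 176
  d10 = d1 + d8 = 88
  d11 = 8 + d3/5 = 44/5
Walk from origin (0, 0):
  seg 1: up by d11 = 44/5 → (0, 44/5)
  seg 2: down by d1 = 8 → (0, 4/5)
  seg 3: left by d4 = 8 → (-8, 4/5)
  seg 4: right by d8 = 80 → (72, 4/5)
  seg 5: down by d11 = 44/5 → (72, -8)
  seg 6: left by d2 = 18 → (54, -8)
  seg 7: up by d6 = 6 → (54, -2)
  seg 8: left by d11 = 44/5 → (226/5, -2)
  seg 9: left by d7 = 40 → (26/5, -2)
  seg 10: left by d2 = 18 → (-64/5, -2)

d4 = 8
d5 = 26
d6 = 6
d7 = 40
d8 = 80
d9 = 176
d10 = 88
d11 = 44/5
endpoint = (-64/5, -2)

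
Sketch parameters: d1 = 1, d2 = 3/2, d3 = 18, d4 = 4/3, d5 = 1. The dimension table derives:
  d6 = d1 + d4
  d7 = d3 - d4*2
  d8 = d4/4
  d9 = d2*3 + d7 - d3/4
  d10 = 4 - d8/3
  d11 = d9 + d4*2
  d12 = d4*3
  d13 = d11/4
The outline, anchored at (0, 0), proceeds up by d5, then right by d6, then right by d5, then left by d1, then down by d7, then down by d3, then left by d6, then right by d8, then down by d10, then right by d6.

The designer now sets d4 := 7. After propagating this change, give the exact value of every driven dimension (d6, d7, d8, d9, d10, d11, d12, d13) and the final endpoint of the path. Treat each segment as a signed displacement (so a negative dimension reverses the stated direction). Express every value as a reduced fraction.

d6 = 8
d7 = 4
d8 = 7/4
d9 = 4
d10 = 41/12
d11 = 18
d12 = 21
d13 = 9/2
endpoint = (39/4, -293/12)

Apply edit: d4 := 7
  d6 = d1 + d4 = 8
  d7 = d3 - d4*2 = 4
  d8 = d4/4 = 7/4
  d9 = d2*3 + d7 - d3/4 = 4
  d10 = 4 - d8/3 = 41/12
  d11 = d9 + d4*2 = 18
  d12 = d4*3 = 21
  d13 = d11/4 = 9/2
Walk from origin (0, 0):
  seg 1: up by d5 = 1 → (0, 1)
  seg 2: right by d6 = 8 → (8, 1)
  seg 3: right by d5 = 1 → (9, 1)
  seg 4: left by d1 = 1 → (8, 1)
  seg 5: down by d7 = 4 → (8, -3)
  seg 6: down by d3 = 18 → (8, -21)
  seg 7: left by d6 = 8 → (0, -21)
  seg 8: right by d8 = 7/4 → (7/4, -21)
  seg 9: down by d10 = 41/12 → (7/4, -293/12)
  seg 10: right by d6 = 8 → (39/4, -293/12)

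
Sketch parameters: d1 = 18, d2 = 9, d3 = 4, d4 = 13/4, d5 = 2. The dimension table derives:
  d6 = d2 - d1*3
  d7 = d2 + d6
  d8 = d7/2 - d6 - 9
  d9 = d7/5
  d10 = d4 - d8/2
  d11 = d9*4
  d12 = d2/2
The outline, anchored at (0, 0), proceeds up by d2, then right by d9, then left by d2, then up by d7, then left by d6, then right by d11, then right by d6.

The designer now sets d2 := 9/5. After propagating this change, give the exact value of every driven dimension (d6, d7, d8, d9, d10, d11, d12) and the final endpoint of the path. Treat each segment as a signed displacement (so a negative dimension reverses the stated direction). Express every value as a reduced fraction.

d6 = -261/5
d7 = -252/5
d8 = 18
d9 = -252/25
d10 = -23/4
d11 = -1008/25
d12 = 9/10
endpoint = (-261/5, -243/5)

Apply edit: d2 := 9/5
  d6 = d2 - d1*3 = -261/5
  d7 = d2 + d6 = -252/5
  d8 = d7/2 - d6 - 9 = 18
  d9 = d7/5 = -252/25
  d10 = d4 - d8/2 = -23/4
  d11 = d9*4 = -1008/25
  d12 = d2/2 = 9/10
Walk from origin (0, 0):
  seg 1: up by d2 = 9/5 → (0, 9/5)
  seg 2: right by d9 = -252/25 → (-252/25, 9/5)
  seg 3: left by d2 = 9/5 → (-297/25, 9/5)
  seg 4: up by d7 = -252/5 → (-297/25, -243/5)
  seg 5: left by d6 = -261/5 → (1008/25, -243/5)
  seg 6: right by d11 = -1008/25 → (0, -243/5)
  seg 7: right by d6 = -261/5 → (-261/5, -243/5)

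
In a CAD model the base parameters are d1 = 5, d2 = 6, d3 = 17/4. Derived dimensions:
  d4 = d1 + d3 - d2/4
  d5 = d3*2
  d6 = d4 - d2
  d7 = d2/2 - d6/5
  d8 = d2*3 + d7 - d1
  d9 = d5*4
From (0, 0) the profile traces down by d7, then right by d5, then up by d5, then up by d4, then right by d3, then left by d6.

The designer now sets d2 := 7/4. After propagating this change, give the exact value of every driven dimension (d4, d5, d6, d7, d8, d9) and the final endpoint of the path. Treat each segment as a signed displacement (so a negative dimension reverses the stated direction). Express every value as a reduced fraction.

d4 = 141/16
d5 = 17/2
d6 = 113/16
d7 = -43/80
d8 = -23/80
d9 = 34
endpoint = (91/16, 357/20)

Apply edit: d2 := 7/4
  d4 = d1 + d3 - d2/4 = 141/16
  d5 = d3*2 = 17/2
  d6 = d4 - d2 = 113/16
  d7 = d2/2 - d6/5 = -43/80
  d8 = d2*3 + d7 - d1 = -23/80
  d9 = d5*4 = 34
Walk from origin (0, 0):
  seg 1: down by d7 = -43/80 → (0, 43/80)
  seg 2: right by d5 = 17/2 → (17/2, 43/80)
  seg 3: up by d5 = 17/2 → (17/2, 723/80)
  seg 4: up by d4 = 141/16 → (17/2, 357/20)
  seg 5: right by d3 = 17/4 → (51/4, 357/20)
  seg 6: left by d6 = 113/16 → (91/16, 357/20)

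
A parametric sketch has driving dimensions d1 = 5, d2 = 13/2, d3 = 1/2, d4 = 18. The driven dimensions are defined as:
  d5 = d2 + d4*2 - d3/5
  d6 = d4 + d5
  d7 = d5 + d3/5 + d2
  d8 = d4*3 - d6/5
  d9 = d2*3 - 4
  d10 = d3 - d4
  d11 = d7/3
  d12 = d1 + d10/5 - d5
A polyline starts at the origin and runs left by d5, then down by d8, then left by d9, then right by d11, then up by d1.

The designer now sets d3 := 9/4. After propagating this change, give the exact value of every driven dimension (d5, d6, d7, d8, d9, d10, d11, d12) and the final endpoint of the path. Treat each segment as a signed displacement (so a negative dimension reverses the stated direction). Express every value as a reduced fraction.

Apply edit: d3 := 9/4
  d5 = d2 + d4*2 - d3/5 = 841/20
  d6 = d4 + d5 = 1201/20
  d7 = d5 + d3/5 + d2 = 49
  d8 = d4*3 - d6/5 = 4199/100
  d9 = d2*3 - 4 = 31/2
  d10 = d3 - d4 = -63/4
  d11 = d7/3 = 49/3
  d12 = d1 + d10/5 - d5 = -201/5
Walk from origin (0, 0):
  seg 1: left by d5 = 841/20 → (-841/20, 0)
  seg 2: down by d8 = 4199/100 → (-841/20, -4199/100)
  seg 3: left by d9 = 31/2 → (-1151/20, -4199/100)
  seg 4: right by d11 = 49/3 → (-2473/60, -4199/100)
  seg 5: up by d1 = 5 → (-2473/60, -3699/100)

d5 = 841/20
d6 = 1201/20
d7 = 49
d8 = 4199/100
d9 = 31/2
d10 = -63/4
d11 = 49/3
d12 = -201/5
endpoint = (-2473/60, -3699/100)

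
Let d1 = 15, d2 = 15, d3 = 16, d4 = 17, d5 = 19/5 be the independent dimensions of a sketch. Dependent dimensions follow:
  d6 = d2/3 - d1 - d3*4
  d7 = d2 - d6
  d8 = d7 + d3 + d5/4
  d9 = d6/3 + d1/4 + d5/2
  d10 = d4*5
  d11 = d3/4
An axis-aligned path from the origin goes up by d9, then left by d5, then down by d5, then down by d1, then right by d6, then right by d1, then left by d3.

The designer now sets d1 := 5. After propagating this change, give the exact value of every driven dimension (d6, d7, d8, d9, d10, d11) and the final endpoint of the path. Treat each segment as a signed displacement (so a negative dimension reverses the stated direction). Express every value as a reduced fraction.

Apply edit: d1 := 5
  d6 = d2/3 - d1 - d3*4 = -64
  d7 = d2 - d6 = 79
  d8 = d7 + d3 + d5/4 = 1919/20
  d9 = d6/3 + d1/4 + d5/2 = -1091/60
  d10 = d4*5 = 85
  d11 = d3/4 = 4
Walk from origin (0, 0):
  seg 1: up by d9 = -1091/60 → (0, -1091/60)
  seg 2: left by d5 = 19/5 → (-19/5, -1091/60)
  seg 3: down by d5 = 19/5 → (-19/5, -1319/60)
  seg 4: down by d1 = 5 → (-19/5, -1619/60)
  seg 5: right by d6 = -64 → (-339/5, -1619/60)
  seg 6: right by d1 = 5 → (-314/5, -1619/60)
  seg 7: left by d3 = 16 → (-394/5, -1619/60)

d6 = -64
d7 = 79
d8 = 1919/20
d9 = -1091/60
d10 = 85
d11 = 4
endpoint = (-394/5, -1619/60)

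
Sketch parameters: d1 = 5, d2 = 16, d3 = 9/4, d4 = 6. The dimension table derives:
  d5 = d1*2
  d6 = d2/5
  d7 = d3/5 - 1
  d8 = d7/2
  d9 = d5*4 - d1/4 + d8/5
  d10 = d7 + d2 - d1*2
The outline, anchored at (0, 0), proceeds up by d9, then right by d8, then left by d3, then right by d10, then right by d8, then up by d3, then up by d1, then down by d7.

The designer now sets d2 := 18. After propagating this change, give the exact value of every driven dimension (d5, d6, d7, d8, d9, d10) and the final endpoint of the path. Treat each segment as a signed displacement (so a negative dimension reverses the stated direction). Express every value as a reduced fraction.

d5 = 10
d6 = 18/5
d7 = -11/20
d8 = -11/40
d9 = 7739/200
d10 = 149/20
endpoint = (93/20, 9299/200)

Apply edit: d2 := 18
  d5 = d1*2 = 10
  d6 = d2/5 = 18/5
  d7 = d3/5 - 1 = -11/20
  d8 = d7/2 = -11/40
  d9 = d5*4 - d1/4 + d8/5 = 7739/200
  d10 = d7 + d2 - d1*2 = 149/20
Walk from origin (0, 0):
  seg 1: up by d9 = 7739/200 → (0, 7739/200)
  seg 2: right by d8 = -11/40 → (-11/40, 7739/200)
  seg 3: left by d3 = 9/4 → (-101/40, 7739/200)
  seg 4: right by d10 = 149/20 → (197/40, 7739/200)
  seg 5: right by d8 = -11/40 → (93/20, 7739/200)
  seg 6: up by d3 = 9/4 → (93/20, 8189/200)
  seg 7: up by d1 = 5 → (93/20, 9189/200)
  seg 8: down by d7 = -11/20 → (93/20, 9299/200)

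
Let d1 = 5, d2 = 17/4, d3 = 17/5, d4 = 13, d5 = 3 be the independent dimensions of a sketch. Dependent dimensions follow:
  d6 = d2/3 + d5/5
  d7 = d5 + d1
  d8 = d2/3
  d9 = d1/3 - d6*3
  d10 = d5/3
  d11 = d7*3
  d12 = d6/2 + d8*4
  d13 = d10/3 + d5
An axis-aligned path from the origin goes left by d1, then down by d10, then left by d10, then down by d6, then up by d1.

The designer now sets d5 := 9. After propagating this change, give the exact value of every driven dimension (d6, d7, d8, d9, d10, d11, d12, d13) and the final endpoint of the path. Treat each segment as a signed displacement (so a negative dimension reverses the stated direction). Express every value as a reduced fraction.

Apply edit: d5 := 9
  d6 = d2/3 + d5/5 = 193/60
  d7 = d5 + d1 = 14
  d8 = d2/3 = 17/12
  d9 = d1/3 - d6*3 = -479/60
  d10 = d5/3 = 3
  d11 = d7*3 = 42
  d12 = d6/2 + d8*4 = 291/40
  d13 = d10/3 + d5 = 10
Walk from origin (0, 0):
  seg 1: left by d1 = 5 → (-5, 0)
  seg 2: down by d10 = 3 → (-5, -3)
  seg 3: left by d10 = 3 → (-8, -3)
  seg 4: down by d6 = 193/60 → (-8, -373/60)
  seg 5: up by d1 = 5 → (-8, -73/60)

d6 = 193/60
d7 = 14
d8 = 17/12
d9 = -479/60
d10 = 3
d11 = 42
d12 = 291/40
d13 = 10
endpoint = (-8, -73/60)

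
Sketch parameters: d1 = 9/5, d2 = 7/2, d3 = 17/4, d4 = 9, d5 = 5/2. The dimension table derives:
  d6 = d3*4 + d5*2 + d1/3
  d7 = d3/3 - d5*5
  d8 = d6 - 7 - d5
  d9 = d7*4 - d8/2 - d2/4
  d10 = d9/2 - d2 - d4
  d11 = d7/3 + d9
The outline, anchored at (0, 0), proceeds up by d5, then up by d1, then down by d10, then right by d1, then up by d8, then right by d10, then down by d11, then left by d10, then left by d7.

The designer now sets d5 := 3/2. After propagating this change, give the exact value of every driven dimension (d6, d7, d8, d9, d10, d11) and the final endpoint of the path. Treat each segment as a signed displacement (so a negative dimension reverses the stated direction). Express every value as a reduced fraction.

d6 = 103/5
d7 = -73/12
d8 = 121/10
d9 = -3751/120
d10 = -6751/240
d11 = -11983/360
endpoint = (473/60, 55307/720)

Apply edit: d5 := 3/2
  d6 = d3*4 + d5*2 + d1/3 = 103/5
  d7 = d3/3 - d5*5 = -73/12
  d8 = d6 - 7 - d5 = 121/10
  d9 = d7*4 - d8/2 - d2/4 = -3751/120
  d10 = d9/2 - d2 - d4 = -6751/240
  d11 = d7/3 + d9 = -11983/360
Walk from origin (0, 0):
  seg 1: up by d5 = 3/2 → (0, 3/2)
  seg 2: up by d1 = 9/5 → (0, 33/10)
  seg 3: down by d10 = -6751/240 → (0, 7543/240)
  seg 4: right by d1 = 9/5 → (9/5, 7543/240)
  seg 5: up by d8 = 121/10 → (9/5, 10447/240)
  seg 6: right by d10 = -6751/240 → (-6319/240, 10447/240)
  seg 7: down by d11 = -11983/360 → (-6319/240, 55307/720)
  seg 8: left by d10 = -6751/240 → (9/5, 55307/720)
  seg 9: left by d7 = -73/12 → (473/60, 55307/720)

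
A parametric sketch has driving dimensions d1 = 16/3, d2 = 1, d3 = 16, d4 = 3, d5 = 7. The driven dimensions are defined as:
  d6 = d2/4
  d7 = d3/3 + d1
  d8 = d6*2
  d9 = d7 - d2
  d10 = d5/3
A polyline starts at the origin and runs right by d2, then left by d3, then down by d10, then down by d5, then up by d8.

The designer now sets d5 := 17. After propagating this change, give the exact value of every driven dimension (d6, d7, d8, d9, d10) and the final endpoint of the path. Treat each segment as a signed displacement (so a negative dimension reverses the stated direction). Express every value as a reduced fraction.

d6 = 1/4
d7 = 32/3
d8 = 1/2
d9 = 29/3
d10 = 17/3
endpoint = (-15, -133/6)

Apply edit: d5 := 17
  d6 = d2/4 = 1/4
  d7 = d3/3 + d1 = 32/3
  d8 = d6*2 = 1/2
  d9 = d7 - d2 = 29/3
  d10 = d5/3 = 17/3
Walk from origin (0, 0):
  seg 1: right by d2 = 1 → (1, 0)
  seg 2: left by d3 = 16 → (-15, 0)
  seg 3: down by d10 = 17/3 → (-15, -17/3)
  seg 4: down by d5 = 17 → (-15, -68/3)
  seg 5: up by d8 = 1/2 → (-15, -133/6)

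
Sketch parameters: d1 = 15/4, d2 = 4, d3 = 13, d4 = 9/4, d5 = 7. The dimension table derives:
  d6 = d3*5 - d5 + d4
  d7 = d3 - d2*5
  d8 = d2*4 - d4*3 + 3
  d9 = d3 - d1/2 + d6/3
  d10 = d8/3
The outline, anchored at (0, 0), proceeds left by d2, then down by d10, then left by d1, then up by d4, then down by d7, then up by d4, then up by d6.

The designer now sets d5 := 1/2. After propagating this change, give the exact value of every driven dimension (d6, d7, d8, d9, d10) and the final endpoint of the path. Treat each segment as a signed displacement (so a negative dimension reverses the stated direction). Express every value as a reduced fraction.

Apply edit: d5 := 1/2
  d6 = d3*5 - d5 + d4 = 267/4
  d7 = d3 - d2*5 = -7
  d8 = d2*4 - d4*3 + 3 = 49/4
  d9 = d3 - d1/2 + d6/3 = 267/8
  d10 = d8/3 = 49/12
Walk from origin (0, 0):
  seg 1: left by d2 = 4 → (-4, 0)
  seg 2: down by d10 = 49/12 → (-4, -49/12)
  seg 3: left by d1 = 15/4 → (-31/4, -49/12)
  seg 4: up by d4 = 9/4 → (-31/4, -11/6)
  seg 5: down by d7 = -7 → (-31/4, 31/6)
  seg 6: up by d4 = 9/4 → (-31/4, 89/12)
  seg 7: up by d6 = 267/4 → (-31/4, 445/6)

d6 = 267/4
d7 = -7
d8 = 49/4
d9 = 267/8
d10 = 49/12
endpoint = (-31/4, 445/6)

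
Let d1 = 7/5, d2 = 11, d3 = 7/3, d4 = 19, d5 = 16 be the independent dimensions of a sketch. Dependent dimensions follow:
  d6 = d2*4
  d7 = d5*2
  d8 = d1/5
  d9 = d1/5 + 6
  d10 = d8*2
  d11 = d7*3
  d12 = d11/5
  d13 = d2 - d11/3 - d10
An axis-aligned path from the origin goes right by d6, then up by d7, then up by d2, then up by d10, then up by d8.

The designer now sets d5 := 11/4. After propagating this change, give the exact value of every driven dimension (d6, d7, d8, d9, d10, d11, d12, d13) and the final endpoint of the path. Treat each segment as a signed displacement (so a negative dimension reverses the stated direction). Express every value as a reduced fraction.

d6 = 44
d7 = 11/2
d8 = 7/25
d9 = 157/25
d10 = 14/25
d11 = 33/2
d12 = 33/10
d13 = 247/50
endpoint = (44, 867/50)

Apply edit: d5 := 11/4
  d6 = d2*4 = 44
  d7 = d5*2 = 11/2
  d8 = d1/5 = 7/25
  d9 = d1/5 + 6 = 157/25
  d10 = d8*2 = 14/25
  d11 = d7*3 = 33/2
  d12 = d11/5 = 33/10
  d13 = d2 - d11/3 - d10 = 247/50
Walk from origin (0, 0):
  seg 1: right by d6 = 44 → (44, 0)
  seg 2: up by d7 = 11/2 → (44, 11/2)
  seg 3: up by d2 = 11 → (44, 33/2)
  seg 4: up by d10 = 14/25 → (44, 853/50)
  seg 5: up by d8 = 7/25 → (44, 867/50)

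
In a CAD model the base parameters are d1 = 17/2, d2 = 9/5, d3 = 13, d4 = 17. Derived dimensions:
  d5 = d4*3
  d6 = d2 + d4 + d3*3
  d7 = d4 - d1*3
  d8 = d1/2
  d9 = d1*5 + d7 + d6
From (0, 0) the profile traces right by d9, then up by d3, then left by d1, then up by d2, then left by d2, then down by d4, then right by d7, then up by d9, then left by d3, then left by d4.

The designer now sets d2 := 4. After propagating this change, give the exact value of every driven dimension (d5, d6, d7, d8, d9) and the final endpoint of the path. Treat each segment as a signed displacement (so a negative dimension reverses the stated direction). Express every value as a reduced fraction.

d5 = 51
d6 = 60
d7 = -17/2
d8 = 17/4
d9 = 94
endpoint = (43, 94)

Apply edit: d2 := 4
  d5 = d4*3 = 51
  d6 = d2 + d4 + d3*3 = 60
  d7 = d4 - d1*3 = -17/2
  d8 = d1/2 = 17/4
  d9 = d1*5 + d7 + d6 = 94
Walk from origin (0, 0):
  seg 1: right by d9 = 94 → (94, 0)
  seg 2: up by d3 = 13 → (94, 13)
  seg 3: left by d1 = 17/2 → (171/2, 13)
  seg 4: up by d2 = 4 → (171/2, 17)
  seg 5: left by d2 = 4 → (163/2, 17)
  seg 6: down by d4 = 17 → (163/2, 0)
  seg 7: right by d7 = -17/2 → (73, 0)
  seg 8: up by d9 = 94 → (73, 94)
  seg 9: left by d3 = 13 → (60, 94)
  seg 10: left by d4 = 17 → (43, 94)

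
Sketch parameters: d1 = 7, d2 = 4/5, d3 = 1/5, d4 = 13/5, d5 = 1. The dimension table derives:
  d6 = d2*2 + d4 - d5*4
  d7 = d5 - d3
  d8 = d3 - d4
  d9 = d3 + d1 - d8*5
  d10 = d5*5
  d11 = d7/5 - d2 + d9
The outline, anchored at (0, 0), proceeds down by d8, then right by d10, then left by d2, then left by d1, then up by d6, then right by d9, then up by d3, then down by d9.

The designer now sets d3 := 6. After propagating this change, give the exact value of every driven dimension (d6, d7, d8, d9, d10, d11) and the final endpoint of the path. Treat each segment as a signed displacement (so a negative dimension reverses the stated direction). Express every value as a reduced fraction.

d6 = 1/5
d7 = -5
d8 = 17/5
d9 = -4
d10 = 5
d11 = -29/5
endpoint = (-34/5, 34/5)

Apply edit: d3 := 6
  d6 = d2*2 + d4 - d5*4 = 1/5
  d7 = d5 - d3 = -5
  d8 = d3 - d4 = 17/5
  d9 = d3 + d1 - d8*5 = -4
  d10 = d5*5 = 5
  d11 = d7/5 - d2 + d9 = -29/5
Walk from origin (0, 0):
  seg 1: down by d8 = 17/5 → (0, -17/5)
  seg 2: right by d10 = 5 → (5, -17/5)
  seg 3: left by d2 = 4/5 → (21/5, -17/5)
  seg 4: left by d1 = 7 → (-14/5, -17/5)
  seg 5: up by d6 = 1/5 → (-14/5, -16/5)
  seg 6: right by d9 = -4 → (-34/5, -16/5)
  seg 7: up by d3 = 6 → (-34/5, 14/5)
  seg 8: down by d9 = -4 → (-34/5, 34/5)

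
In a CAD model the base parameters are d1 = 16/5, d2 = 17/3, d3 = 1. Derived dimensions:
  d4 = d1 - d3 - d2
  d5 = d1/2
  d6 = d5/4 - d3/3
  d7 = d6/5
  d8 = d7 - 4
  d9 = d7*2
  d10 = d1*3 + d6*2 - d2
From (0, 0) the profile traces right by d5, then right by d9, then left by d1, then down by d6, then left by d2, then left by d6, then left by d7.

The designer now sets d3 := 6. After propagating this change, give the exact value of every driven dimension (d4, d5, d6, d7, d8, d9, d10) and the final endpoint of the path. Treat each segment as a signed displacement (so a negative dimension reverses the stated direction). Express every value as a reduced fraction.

d4 = -127/15
d5 = 8/5
d6 = -8/5
d7 = -8/25
d8 = -108/25
d9 = -16/25
d10 = 11/15
endpoint = (-449/75, 8/5)

Apply edit: d3 := 6
  d4 = d1 - d3 - d2 = -127/15
  d5 = d1/2 = 8/5
  d6 = d5/4 - d3/3 = -8/5
  d7 = d6/5 = -8/25
  d8 = d7 - 4 = -108/25
  d9 = d7*2 = -16/25
  d10 = d1*3 + d6*2 - d2 = 11/15
Walk from origin (0, 0):
  seg 1: right by d5 = 8/5 → (8/5, 0)
  seg 2: right by d9 = -16/25 → (24/25, 0)
  seg 3: left by d1 = 16/5 → (-56/25, 0)
  seg 4: down by d6 = -8/5 → (-56/25, 8/5)
  seg 5: left by d2 = 17/3 → (-593/75, 8/5)
  seg 6: left by d6 = -8/5 → (-473/75, 8/5)
  seg 7: left by d7 = -8/25 → (-449/75, 8/5)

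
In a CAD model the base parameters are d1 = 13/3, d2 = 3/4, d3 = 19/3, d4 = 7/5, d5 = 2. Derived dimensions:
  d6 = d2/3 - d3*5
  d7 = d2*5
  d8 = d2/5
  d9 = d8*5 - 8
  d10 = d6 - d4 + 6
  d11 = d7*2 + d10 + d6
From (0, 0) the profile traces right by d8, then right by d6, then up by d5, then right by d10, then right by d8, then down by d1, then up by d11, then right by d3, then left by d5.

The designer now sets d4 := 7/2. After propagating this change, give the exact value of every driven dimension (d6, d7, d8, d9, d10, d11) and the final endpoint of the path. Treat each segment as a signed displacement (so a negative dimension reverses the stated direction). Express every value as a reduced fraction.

d6 = -377/12
d7 = 15/4
d8 = 3/20
d9 = -29/4
d10 = -347/12
d11 = -317/6
endpoint = (-557/10, -331/6)

Apply edit: d4 := 7/2
  d6 = d2/3 - d3*5 = -377/12
  d7 = d2*5 = 15/4
  d8 = d2/5 = 3/20
  d9 = d8*5 - 8 = -29/4
  d10 = d6 - d4 + 6 = -347/12
  d11 = d7*2 + d10 + d6 = -317/6
Walk from origin (0, 0):
  seg 1: right by d8 = 3/20 → (3/20, 0)
  seg 2: right by d6 = -377/12 → (-469/15, 0)
  seg 3: up by d5 = 2 → (-469/15, 2)
  seg 4: right by d10 = -347/12 → (-3611/60, 2)
  seg 5: right by d8 = 3/20 → (-1801/30, 2)
  seg 6: down by d1 = 13/3 → (-1801/30, -7/3)
  seg 7: up by d11 = -317/6 → (-1801/30, -331/6)
  seg 8: right by d3 = 19/3 → (-537/10, -331/6)
  seg 9: left by d5 = 2 → (-557/10, -331/6)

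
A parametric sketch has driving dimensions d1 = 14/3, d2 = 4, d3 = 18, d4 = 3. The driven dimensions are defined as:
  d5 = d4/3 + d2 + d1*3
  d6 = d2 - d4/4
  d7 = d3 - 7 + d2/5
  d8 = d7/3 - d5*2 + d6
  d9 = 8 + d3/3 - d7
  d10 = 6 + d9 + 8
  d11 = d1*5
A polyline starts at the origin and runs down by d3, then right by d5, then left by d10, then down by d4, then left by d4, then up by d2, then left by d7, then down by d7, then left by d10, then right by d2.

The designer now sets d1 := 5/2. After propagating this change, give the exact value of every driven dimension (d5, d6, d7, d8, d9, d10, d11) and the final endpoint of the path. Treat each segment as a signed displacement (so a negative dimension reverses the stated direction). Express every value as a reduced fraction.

d5 = 25/2
d6 = 13/4
d7 = 59/5
d8 = -1069/60
d9 = 11/5
d10 = 81/5
d11 = 25/2
endpoint = (-307/10, -144/5)

Apply edit: d1 := 5/2
  d5 = d4/3 + d2 + d1*3 = 25/2
  d6 = d2 - d4/4 = 13/4
  d7 = d3 - 7 + d2/5 = 59/5
  d8 = d7/3 - d5*2 + d6 = -1069/60
  d9 = 8 + d3/3 - d7 = 11/5
  d10 = 6 + d9 + 8 = 81/5
  d11 = d1*5 = 25/2
Walk from origin (0, 0):
  seg 1: down by d3 = 18 → (0, -18)
  seg 2: right by d5 = 25/2 → (25/2, -18)
  seg 3: left by d10 = 81/5 → (-37/10, -18)
  seg 4: down by d4 = 3 → (-37/10, -21)
  seg 5: left by d4 = 3 → (-67/10, -21)
  seg 6: up by d2 = 4 → (-67/10, -17)
  seg 7: left by d7 = 59/5 → (-37/2, -17)
  seg 8: down by d7 = 59/5 → (-37/2, -144/5)
  seg 9: left by d10 = 81/5 → (-347/10, -144/5)
  seg 10: right by d2 = 4 → (-307/10, -144/5)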